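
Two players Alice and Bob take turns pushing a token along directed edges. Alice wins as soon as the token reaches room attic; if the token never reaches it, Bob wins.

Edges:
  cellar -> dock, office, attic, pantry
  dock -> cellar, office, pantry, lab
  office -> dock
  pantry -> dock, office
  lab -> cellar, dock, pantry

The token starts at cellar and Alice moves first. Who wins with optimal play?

Alice

Track states (vertex, player-to-move).
A0 = {(attic,Alice), (attic,Bob)}
A1: add {(cellar,Alice)}.
(cellar,Alice) ∈ A1 ⇒ Alice forces the target.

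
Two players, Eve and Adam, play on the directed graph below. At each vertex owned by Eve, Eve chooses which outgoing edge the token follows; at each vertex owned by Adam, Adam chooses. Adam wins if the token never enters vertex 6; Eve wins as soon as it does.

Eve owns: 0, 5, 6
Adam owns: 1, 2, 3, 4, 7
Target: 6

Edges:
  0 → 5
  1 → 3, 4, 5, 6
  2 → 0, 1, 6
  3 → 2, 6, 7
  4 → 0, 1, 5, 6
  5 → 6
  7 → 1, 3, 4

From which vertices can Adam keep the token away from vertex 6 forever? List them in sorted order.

1, 2, 3, 4, 7

A0 = {6}
A1: add {5} — 5 (Eve) has 5→6.
A2: add {0} — 0 (Eve) has 0→5.
A3 = A2; e.g. 1 (Adam) can still go to 3. Fixed point.
Eve's attractor = {0, 5, 6}; Adam avoids the target exactly from the complement.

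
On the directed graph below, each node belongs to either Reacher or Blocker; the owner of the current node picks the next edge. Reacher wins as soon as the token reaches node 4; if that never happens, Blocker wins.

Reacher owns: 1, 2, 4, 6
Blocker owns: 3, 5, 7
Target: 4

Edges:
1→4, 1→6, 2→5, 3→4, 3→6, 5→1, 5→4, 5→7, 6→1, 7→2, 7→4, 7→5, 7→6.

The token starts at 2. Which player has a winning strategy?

A0 = {4}
A1: add {1} — 1 (Reacher) has 1→4.
A2: add {6} — 6 (Reacher) has 6→1.
A3: add {3} — 3 (Blocker): all of {4, 6} already in.
A4 = A3; e.g. 2 (Reacher) has no edge into A3. Fixed point.
2 never enters the attractor, so Blocker can avoid the target forever.

Blocker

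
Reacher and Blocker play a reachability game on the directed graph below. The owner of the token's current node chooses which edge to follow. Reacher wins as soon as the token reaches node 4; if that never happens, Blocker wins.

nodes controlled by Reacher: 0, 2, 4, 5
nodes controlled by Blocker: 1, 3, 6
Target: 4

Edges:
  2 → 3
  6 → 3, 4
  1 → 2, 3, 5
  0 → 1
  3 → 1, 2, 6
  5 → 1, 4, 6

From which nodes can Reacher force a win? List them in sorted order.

A0 = {4}
A1: add {5} — 5 (Reacher) has 5→4.
A2 = A1; e.g. 0 (Reacher) has no edge into A1. Fixed point.
Reacher's winning region = {4, 5}.

4, 5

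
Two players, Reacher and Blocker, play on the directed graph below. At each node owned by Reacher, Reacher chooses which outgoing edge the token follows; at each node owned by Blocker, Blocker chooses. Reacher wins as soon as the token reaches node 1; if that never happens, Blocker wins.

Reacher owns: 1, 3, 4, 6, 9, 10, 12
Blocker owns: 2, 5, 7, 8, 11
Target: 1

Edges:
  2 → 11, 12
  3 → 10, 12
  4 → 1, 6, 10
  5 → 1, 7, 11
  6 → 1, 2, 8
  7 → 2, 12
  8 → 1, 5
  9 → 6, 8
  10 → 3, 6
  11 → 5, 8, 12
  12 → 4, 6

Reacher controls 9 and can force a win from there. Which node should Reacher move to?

6

A0 = {1}
A1: add {4, 6} — 4 (Reacher) has 4→1; 6 (Reacher) has 6→1.
A2: add {9, 10, 12} — 9 (Reacher) has 9→6; 10 (Reacher) has 10→6; 12 (Reacher) has 12→4.
A3: add {3} — 3 (Reacher) has 3→10.
A4 = A3; e.g. 2 (Blocker) can still go to 11. Fixed point.
From 9, successor 6 is in the attractor (rank 1); the other successor 8 is not.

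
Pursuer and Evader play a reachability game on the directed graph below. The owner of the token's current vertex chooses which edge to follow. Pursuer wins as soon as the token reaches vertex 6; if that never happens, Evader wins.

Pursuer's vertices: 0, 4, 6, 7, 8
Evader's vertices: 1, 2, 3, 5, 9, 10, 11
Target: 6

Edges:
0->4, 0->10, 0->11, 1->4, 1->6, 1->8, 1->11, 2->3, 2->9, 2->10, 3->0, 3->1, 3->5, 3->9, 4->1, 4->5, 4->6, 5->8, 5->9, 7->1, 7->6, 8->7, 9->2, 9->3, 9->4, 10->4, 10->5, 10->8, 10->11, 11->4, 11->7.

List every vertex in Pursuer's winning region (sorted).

0, 1, 4, 6, 7, 8, 11

A0 = {6}
A1: add {4, 7} — 4 (Pursuer) has 4→6; 7 (Pursuer) has 7→6.
A2: add {0, 8, 11} — 0 (Pursuer) has 0→4; 8 (Pursuer) has 8→7; 11 (Evader): all of {4, 7} already in.
A3: add {1} — 1 (Evader): all of {4, 6, 8, 11} already in.
A4 = A3; e.g. 2 (Evader) can still go to 3. Fixed point.
Pursuer's winning region = {0, 1, 4, 6, 7, 8, 11}.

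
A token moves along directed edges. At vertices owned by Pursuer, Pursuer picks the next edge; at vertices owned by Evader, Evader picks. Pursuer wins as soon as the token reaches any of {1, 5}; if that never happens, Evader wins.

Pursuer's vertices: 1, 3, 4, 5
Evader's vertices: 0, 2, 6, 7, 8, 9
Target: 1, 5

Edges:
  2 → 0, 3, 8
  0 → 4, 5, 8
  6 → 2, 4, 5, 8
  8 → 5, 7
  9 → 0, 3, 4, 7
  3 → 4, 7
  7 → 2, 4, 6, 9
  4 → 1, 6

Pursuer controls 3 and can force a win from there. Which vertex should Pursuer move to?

4

A0 = {1, 5}
A1: add {4} — 4 (Pursuer) has 4→1.
A2: add {3} — 3 (Pursuer) has 3→4.
A3 = A2; e.g. 0 (Evader) can still go to 8. Fixed point.
From 3, successor 4 is in the attractor (rank 1); the other successor 7 is not.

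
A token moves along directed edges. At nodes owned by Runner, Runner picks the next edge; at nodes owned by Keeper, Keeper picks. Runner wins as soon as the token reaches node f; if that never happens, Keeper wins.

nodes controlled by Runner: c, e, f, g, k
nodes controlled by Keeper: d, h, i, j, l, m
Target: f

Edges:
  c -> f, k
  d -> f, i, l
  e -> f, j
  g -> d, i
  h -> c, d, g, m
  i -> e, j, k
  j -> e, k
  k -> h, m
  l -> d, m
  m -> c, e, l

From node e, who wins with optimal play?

Runner

A0 = {f}
A1: add {c, e} — c (Runner) has c→f; e (Runner) has e→f.
A2 = A1; e.g. d (Keeper) can still go to i. Fixed point.
e ∈ A1, so Runner can force the target.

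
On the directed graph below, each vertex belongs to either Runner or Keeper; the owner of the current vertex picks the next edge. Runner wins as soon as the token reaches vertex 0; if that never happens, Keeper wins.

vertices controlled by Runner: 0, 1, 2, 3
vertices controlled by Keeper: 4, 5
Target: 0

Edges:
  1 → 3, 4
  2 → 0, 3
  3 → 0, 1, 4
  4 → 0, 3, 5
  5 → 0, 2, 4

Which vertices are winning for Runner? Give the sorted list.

A0 = {0}
A1: add {2, 3} — 2 (Runner) has 2→0; 3 (Runner) has 3→0.
A2: add {1} — 1 (Runner) has 1→3.
A3 = A2; e.g. 4 (Keeper) can still go to 5. Fixed point.
Runner's winning region = {0, 1, 2, 3}.

0, 1, 2, 3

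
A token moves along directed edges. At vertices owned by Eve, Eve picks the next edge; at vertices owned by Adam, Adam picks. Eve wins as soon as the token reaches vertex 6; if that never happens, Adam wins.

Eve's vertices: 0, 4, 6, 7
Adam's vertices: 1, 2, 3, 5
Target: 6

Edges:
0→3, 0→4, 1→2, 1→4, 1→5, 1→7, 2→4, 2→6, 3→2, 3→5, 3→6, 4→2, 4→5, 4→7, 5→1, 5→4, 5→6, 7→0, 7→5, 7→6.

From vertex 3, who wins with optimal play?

A0 = {6}
A1: add {7} — 7 (Eve) has 7→6.
A2: add {4} — 4 (Eve) has 4→7.
A3: add {0, 2} — 0 (Eve) has 0→4; 2 (Adam): all of {4, 6} already in.
A4 = A3; e.g. 1 (Adam) can still go to 5. Fixed point.
3 never enters the attractor, so Adam can avoid the target forever.

Adam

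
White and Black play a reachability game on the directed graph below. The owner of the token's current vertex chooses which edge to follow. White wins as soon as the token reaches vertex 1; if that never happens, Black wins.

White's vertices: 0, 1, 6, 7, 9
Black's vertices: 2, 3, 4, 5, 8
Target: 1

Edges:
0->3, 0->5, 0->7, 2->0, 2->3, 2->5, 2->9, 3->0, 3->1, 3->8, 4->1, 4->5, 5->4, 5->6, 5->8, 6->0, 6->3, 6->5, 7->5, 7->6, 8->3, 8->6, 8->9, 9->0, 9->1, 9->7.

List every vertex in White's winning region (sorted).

1, 9

A0 = {1}
A1: add {9} — 9 (White) has 9→1.
A2 = A1; e.g. 0 (White) has no edge into A1. Fixed point.
White's winning region = {1, 9}.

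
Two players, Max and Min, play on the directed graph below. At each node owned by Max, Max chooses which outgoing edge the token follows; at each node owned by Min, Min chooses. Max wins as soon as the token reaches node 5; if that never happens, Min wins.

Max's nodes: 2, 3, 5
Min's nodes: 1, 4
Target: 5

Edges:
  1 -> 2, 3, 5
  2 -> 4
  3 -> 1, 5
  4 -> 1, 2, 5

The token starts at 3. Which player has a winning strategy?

A0 = {5}
A1: add {3} — 3 (Max) has 3→5.
A2 = A1; e.g. 1 (Min) can still go to 2. Fixed point.
3 ∈ A1, so Max can force the target.

Max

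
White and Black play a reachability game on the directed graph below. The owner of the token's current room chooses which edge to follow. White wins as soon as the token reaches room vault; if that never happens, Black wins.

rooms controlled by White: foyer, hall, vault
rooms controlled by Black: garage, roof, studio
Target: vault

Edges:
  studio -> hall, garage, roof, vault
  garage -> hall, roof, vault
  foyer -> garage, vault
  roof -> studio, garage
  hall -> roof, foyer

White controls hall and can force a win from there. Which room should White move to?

foyer

A0 = {vault}
A1: add {foyer} — foyer (White) has foyer→vault.
A2: add {hall} — hall (White) has hall→foyer.
A3 = A2; e.g. studio (Black) can still go to garage. Fixed point.
From hall, successor foyer is in the attractor (rank 1); the other successor roof is not.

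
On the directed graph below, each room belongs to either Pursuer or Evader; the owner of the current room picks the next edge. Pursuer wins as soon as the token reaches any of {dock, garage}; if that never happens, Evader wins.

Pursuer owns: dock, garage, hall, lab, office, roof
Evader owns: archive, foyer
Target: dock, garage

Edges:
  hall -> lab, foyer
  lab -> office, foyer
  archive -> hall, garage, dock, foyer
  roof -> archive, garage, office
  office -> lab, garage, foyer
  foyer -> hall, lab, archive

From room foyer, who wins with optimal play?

Evader

A0 = {dock, garage}
A1: add {office, roof} — roof (Pursuer) has roof→garage; office (Pursuer) has office→garage.
A2: add {lab} — lab (Pursuer) has lab→office.
A3: add {hall} — hall (Pursuer) has hall→lab.
A4 = A3; e.g. archive (Evader) can still go to foyer. Fixed point.
foyer never enters the attractor, so Evader can avoid the target forever.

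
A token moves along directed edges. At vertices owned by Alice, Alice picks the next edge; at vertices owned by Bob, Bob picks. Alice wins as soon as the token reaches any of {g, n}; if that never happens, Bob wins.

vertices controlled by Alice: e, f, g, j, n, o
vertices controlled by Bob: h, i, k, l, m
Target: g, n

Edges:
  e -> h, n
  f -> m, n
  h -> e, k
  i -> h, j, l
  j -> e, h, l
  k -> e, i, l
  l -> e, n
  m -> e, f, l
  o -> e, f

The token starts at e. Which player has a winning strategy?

Alice

A0 = {g, n}
A1: add {e, f} — e (Alice) has e→n; f (Alice) has f→n.
e ∈ A1, so Alice can force the target.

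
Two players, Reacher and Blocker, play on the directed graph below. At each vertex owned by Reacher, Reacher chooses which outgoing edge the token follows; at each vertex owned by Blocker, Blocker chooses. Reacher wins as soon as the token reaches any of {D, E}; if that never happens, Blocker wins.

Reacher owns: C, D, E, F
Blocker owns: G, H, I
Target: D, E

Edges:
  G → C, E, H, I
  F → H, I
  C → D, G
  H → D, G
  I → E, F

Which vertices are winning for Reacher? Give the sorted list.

C, D, E

A0 = {D, E}
A1: add {C} — C (Reacher) has C→D.
A2 = A1; e.g. F (Reacher) has no edge into A1. Fixed point.
Reacher's winning region = {C, D, E}.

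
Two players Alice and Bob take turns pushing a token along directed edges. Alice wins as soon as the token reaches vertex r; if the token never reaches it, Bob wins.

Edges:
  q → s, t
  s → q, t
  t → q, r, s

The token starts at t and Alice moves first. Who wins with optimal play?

Track states (vertex, player-to-move).
A0 = {(r,Alice), (r,Bob)}
A1: add {(t,Alice)}.
(t,Alice) ∈ A1 ⇒ Alice forces the target.

Alice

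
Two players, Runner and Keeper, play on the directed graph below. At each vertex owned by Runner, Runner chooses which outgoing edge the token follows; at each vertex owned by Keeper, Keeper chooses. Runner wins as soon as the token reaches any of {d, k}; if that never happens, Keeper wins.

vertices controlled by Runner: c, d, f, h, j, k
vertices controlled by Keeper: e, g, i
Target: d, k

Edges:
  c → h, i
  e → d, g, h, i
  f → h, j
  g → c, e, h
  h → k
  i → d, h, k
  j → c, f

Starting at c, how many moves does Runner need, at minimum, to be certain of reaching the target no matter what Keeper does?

2

A0 = {d, k}
A1: add {h} — h (Runner) has h→k.
A2: add {c, f, i} — c (Runner) has c→h; f (Runner) has f→h; i (Keeper): all of {d, h, k} already in.
c enters the attractor at level 2, so Runner can force the target in 2 moves from there.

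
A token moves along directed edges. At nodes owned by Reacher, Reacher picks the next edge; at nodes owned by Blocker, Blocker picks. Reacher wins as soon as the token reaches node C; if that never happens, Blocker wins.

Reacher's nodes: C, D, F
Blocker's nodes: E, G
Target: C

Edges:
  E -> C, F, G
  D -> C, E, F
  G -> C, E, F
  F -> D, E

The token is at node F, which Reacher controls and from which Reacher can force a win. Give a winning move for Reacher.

D

A0 = {C}
A1: add {D} — D (Reacher) has D→C.
A2: add {F} — F (Reacher) has F→D.
A3 = A2; e.g. E (Blocker) can still go to G. Fixed point.
From F, successor D is in the attractor (rank 1); the other successor E is not.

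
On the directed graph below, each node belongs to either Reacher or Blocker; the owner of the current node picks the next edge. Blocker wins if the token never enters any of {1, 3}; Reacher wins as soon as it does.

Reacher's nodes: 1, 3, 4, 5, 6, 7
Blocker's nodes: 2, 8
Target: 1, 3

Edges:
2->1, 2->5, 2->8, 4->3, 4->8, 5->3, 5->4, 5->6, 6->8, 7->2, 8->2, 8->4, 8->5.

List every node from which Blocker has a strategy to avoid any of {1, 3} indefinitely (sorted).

2, 6, 7, 8

A0 = {1, 3}
A1: add {4, 5} — 4 (Reacher) has 4→3; 5 (Reacher) has 5→3.
A2 = A1; e.g. 2 (Blocker) can still go to 8. Fixed point.
Reacher's attractor = {1, 3, 4, 5}; Blocker avoids the target exactly from the complement.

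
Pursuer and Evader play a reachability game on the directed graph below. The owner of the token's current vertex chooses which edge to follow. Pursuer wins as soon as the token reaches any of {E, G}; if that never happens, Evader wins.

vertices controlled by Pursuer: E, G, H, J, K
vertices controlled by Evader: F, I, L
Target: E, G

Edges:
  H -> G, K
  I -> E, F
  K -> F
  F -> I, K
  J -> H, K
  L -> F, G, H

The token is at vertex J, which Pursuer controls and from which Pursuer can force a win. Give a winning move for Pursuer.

H

A0 = {E, G}
A1: add {H} — H (Pursuer) has H→G.
A2: add {J} — J (Pursuer) has J→H.
A3 = A2; e.g. F (Evader) can still go to I. Fixed point.
From J, successor H is in the attractor (rank 1); the other successor K is not.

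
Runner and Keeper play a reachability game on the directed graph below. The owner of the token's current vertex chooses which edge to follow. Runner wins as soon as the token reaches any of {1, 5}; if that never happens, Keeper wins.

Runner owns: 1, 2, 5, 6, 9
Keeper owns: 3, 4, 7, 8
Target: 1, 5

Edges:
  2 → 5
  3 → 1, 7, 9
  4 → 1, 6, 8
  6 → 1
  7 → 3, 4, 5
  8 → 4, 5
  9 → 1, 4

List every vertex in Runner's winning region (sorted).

1, 2, 5, 6, 9

A0 = {1, 5}
A1: add {2, 6, 9} — 2 (Runner) has 2→5; 6 (Runner) has 6→1; 9 (Runner) has 9→1.
A2 = A1; e.g. 3 (Keeper) can still go to 7. Fixed point.
Runner's winning region = {1, 2, 5, 6, 9}.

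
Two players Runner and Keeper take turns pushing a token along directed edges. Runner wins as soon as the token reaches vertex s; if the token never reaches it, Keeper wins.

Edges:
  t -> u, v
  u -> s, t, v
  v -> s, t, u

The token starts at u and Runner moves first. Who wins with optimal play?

Track states (vertex, player-to-move).
A0 = {(s,Runner), (s,Keeper)}
A1: add {(u,Runner), (v,Runner)}.
(u,Runner) ∈ A1 ⇒ Runner forces the target.

Runner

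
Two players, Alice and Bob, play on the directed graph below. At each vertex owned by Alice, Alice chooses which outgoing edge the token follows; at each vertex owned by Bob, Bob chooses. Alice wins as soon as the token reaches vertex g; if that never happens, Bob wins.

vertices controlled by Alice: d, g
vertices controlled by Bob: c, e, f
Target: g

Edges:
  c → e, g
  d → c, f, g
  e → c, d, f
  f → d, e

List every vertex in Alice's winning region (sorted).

A0 = {g}
A1: add {d} — d (Alice) has d→g.
A2 = A1; e.g. c (Bob) can still go to e. Fixed point.
Alice's winning region = {d, g}.

d, g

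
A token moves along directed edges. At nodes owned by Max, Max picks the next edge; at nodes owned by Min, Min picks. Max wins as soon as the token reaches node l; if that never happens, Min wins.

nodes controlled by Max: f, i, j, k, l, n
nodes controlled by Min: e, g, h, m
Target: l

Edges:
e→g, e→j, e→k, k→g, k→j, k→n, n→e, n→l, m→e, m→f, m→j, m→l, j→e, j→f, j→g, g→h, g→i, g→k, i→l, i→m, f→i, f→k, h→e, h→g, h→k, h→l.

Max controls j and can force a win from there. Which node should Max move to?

f

A0 = {l}
A1: add {i, n} — i (Max) has i→l; n (Max) has n→l.
A2: add {f, k} — f (Max) has f→i; k (Max) has k→n.
A3: add {j} — j (Max) has j→f.
A4 = A3; e.g. e (Min) can still go to g. Fixed point.
From j, successor f is in the attractor (rank 2); the other successors e, g are not.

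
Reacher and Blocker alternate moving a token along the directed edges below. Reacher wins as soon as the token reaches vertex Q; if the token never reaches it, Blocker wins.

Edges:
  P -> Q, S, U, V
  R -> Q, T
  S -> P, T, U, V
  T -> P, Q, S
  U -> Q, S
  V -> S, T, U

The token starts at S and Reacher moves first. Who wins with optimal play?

Blocker

Track states (vertex, player-to-move).
A0 = {(Q,Reacher), (Q,Blocker)}
A1: add {(P,Reacher), (R,Reacher), (T,Reacher), (U,Reacher)}.
A2: add {(R,Blocker)}.
A3 = A2; e.g. (P,Blocker) stays out. (S,Reacher) never enters ⇒ Blocker avoids the target.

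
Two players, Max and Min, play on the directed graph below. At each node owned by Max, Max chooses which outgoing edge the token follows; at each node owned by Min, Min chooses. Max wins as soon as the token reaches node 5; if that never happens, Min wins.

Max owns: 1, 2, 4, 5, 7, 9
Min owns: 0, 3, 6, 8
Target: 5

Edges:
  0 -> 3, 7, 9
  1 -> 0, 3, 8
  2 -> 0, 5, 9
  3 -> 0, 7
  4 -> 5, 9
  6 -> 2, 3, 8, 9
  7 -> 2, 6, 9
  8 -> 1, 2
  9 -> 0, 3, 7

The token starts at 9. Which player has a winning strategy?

Max

A0 = {5}
A1: add {2, 4} — 2 (Max) has 2→5; 4 (Max) has 4→5.
A2: add {7} — 7 (Max) has 7→2.
A3: add {9} — 9 (Max) has 9→7.
A4 = A3; e.g. 0 (Min) can still go to 3. Fixed point.
9 ∈ A3, so Max can force the target.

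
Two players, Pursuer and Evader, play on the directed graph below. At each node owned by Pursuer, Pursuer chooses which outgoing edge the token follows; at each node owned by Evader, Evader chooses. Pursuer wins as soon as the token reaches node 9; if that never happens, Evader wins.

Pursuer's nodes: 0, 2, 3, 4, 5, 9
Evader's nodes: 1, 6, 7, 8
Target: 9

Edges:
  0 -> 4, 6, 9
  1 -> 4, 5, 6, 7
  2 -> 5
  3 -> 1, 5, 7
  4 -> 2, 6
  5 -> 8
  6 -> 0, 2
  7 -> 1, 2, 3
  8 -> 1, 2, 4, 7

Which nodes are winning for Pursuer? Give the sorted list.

0, 9

A0 = {9}
A1: add {0} — 0 (Pursuer) has 0→9.
A2 = A1; e.g. 1 (Evader) can still go to 4. Fixed point.
Pursuer's winning region = {0, 9}.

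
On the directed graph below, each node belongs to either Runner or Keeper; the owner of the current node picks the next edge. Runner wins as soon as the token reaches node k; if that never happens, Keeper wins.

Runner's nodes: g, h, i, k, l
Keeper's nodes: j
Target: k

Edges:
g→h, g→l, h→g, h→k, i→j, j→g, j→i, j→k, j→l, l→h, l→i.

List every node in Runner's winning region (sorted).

A0 = {k}
A1: add {h} — h (Runner) has h→k.
A2: add {g, l} — g (Runner) has g→h; l (Runner) has l→h.
A3 = A2; e.g. i (Runner) has no edge into A2. Fixed point.
Runner's winning region = {g, h, k, l}.

g, h, k, l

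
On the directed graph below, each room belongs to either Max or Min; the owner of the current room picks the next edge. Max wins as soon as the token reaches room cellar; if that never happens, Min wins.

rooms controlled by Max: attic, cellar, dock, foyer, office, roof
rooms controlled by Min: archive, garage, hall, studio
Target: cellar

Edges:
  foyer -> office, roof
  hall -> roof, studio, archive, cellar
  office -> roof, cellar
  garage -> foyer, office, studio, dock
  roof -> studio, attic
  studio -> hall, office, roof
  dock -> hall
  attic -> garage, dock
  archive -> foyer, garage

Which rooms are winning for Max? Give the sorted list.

A0 = {cellar}
A1: add {office} — office (Max) has office→cellar.
A2: add {foyer} — foyer (Max) has foyer→office.
A3 = A2; e.g. hall (Min) can still go to roof. Fixed point.
Max's winning region = {cellar, foyer, office}.

cellar, foyer, office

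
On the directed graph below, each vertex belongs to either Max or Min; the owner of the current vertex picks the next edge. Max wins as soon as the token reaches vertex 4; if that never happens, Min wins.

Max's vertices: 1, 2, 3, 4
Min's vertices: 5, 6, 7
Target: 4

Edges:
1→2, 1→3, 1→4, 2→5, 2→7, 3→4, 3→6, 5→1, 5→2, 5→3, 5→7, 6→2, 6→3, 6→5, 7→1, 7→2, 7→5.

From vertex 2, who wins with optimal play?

Min

A0 = {4}
A1: add {1, 3} — 1 (Max) has 1→4; 3 (Max) has 3→4.
A2 = A1; e.g. 2 (Max) has no edge into A1. Fixed point.
2 never enters the attractor, so Min can avoid the target forever.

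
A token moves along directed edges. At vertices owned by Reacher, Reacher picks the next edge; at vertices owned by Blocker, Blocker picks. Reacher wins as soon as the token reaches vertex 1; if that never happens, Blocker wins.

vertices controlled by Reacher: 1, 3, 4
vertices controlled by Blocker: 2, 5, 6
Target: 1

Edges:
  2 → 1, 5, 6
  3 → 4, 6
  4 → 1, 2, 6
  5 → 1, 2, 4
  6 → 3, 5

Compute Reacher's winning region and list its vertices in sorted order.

1, 3, 4

A0 = {1}
A1: add {4} — 4 (Reacher) has 4→1.
A2: add {3} — 3 (Reacher) has 3→4.
A3 = A2; e.g. 2 (Blocker) can still go to 5. Fixed point.
Reacher's winning region = {1, 3, 4}.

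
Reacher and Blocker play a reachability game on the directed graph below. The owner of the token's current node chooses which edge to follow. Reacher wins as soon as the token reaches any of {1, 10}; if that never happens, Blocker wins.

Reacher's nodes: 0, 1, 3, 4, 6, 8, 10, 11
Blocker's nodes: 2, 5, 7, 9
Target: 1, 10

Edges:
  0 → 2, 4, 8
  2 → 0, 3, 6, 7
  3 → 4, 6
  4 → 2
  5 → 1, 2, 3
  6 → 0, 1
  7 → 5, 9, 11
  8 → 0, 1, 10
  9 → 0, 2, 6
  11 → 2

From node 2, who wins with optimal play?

Blocker

A0 = {1, 10}
A1: add {6, 8} — 6 (Reacher) has 6→1; 8 (Reacher) has 8→1.
A2: add {0, 3} — 0 (Reacher) has 0→8; 3 (Reacher) has 3→6.
A3 = A2; e.g. 2 (Blocker) can still go to 7. Fixed point.
2 never enters the attractor, so Blocker can avoid the target forever.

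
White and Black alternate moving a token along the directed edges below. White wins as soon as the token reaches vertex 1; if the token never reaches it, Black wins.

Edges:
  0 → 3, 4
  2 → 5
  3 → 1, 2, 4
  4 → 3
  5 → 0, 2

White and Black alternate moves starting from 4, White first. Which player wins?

Black

Track states (vertex, player-to-move).
A0 = {(1,White), (1,Black)}
A1: add {(3,White)}.
A2: add {(4,Black)}.
A3: add {(0,White)}.
A4 = A3; e.g. (0,Black) stays out. (4,White) never enters ⇒ Black avoids the target.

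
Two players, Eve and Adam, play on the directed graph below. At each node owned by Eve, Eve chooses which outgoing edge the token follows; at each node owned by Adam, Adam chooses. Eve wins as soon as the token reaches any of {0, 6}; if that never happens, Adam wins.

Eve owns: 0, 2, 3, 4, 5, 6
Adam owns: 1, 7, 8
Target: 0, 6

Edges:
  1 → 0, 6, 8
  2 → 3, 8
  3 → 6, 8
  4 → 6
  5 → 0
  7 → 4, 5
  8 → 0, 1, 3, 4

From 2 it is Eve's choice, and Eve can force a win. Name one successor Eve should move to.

3

A0 = {0, 6}
A1: add {3, 4, 5} — 3 (Eve) has 3→6; 4 (Eve) has 4→6; 5 (Eve) has 5→0.
A2: add {2, 7} — 2 (Eve) has 2→3; 7 (Adam): all of {4, 5} already in.
A3 = A2; e.g. 1 (Adam) can still go to 8. Fixed point.
From 2, successor 3 is in the attractor (rank 1); the other successor 8 is not.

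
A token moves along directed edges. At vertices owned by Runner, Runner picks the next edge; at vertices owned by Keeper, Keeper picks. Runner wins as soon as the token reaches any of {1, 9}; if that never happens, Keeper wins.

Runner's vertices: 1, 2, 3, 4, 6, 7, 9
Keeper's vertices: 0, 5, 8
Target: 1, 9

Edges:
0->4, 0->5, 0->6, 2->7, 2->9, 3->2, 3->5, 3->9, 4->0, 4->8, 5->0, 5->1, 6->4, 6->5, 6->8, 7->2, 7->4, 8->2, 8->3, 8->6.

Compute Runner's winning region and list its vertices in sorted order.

1, 2, 3, 7, 9

A0 = {1, 9}
A1: add {2, 3} — 2 (Runner) has 2→9; 3 (Runner) has 3→9.
A2: add {7} — 7 (Runner) has 7→2.
A3 = A2; e.g. 0 (Keeper) can still go to 4. Fixed point.
Runner's winning region = {1, 2, 3, 7, 9}.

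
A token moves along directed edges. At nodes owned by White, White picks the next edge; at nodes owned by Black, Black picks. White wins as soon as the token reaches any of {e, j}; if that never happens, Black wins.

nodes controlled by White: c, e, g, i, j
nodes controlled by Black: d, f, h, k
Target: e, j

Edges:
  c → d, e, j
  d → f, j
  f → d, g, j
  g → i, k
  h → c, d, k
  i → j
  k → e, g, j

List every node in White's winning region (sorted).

A0 = {e, j}
A1: add {c, i} — c (White) has c→e; i (White) has i→j.
A2: add {g} — g (White) has g→i.
A3: add {k} — k (Black): all of {e, g, j} already in.
A4 = A3; e.g. d (Black) can still go to f. Fixed point.
White's winning region = {c, e, g, i, j, k}.

c, e, g, i, j, k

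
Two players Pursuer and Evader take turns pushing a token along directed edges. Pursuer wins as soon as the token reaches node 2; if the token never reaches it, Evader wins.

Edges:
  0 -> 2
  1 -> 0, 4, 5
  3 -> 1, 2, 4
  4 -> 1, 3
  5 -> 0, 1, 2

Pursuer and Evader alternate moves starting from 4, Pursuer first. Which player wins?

Evader

Track states (vertex, player-to-move).
A0 = {(2,Pursuer), (2,Evader)}
A1: add {(0,Pursuer), (0,Evader), (3,Pursuer), (5,Pursuer)}.
A2: add {(1,Pursuer)}.
A3: add {(4,Evader), (5,Evader)}.
A4 = A3; e.g. (1,Evader) stays out. (4,Pursuer) never enters ⇒ Evader avoids the target.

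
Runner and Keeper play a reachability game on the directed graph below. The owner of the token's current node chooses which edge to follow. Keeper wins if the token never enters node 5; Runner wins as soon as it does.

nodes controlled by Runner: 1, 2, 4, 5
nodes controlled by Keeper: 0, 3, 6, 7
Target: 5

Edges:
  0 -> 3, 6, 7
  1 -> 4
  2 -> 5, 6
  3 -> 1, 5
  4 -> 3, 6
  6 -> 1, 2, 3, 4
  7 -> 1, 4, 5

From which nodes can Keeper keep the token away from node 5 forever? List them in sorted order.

0, 1, 3, 4, 6, 7

A0 = {5}
A1: add {2} — 2 (Runner) has 2→5.
A2 = A1; e.g. 0 (Keeper) can still go to 3. Fixed point.
Runner's attractor = {2, 5}; Keeper avoids the target exactly from the complement.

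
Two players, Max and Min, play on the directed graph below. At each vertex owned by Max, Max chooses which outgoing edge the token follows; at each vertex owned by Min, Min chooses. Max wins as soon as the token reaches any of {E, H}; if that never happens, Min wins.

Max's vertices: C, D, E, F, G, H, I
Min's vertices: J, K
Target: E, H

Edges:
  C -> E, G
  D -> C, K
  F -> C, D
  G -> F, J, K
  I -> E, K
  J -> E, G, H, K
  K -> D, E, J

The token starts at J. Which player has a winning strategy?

Min

A0 = {E, H}
A1: add {C, I} — C (Max) has C→E; I (Max) has I→E.
A2: add {D, F} — D (Max) has D→C; F (Max) has F→C.
A3: add {G} — G (Max) has G→F.
A4 = A3; e.g. J (Min) can still go to K. Fixed point.
J never enters the attractor, so Min can avoid the target forever.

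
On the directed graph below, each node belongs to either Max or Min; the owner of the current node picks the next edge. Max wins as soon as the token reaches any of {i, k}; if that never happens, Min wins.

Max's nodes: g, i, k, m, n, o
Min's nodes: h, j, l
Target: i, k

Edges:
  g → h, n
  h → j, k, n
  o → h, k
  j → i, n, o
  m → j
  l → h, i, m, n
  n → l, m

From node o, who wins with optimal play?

Max

A0 = {i, k}
A1: add {o} — o (Max) has o→k.
A2 = A1; e.g. g (Max) has no edge into A1. Fixed point.
o ∈ A1, so Max can force the target.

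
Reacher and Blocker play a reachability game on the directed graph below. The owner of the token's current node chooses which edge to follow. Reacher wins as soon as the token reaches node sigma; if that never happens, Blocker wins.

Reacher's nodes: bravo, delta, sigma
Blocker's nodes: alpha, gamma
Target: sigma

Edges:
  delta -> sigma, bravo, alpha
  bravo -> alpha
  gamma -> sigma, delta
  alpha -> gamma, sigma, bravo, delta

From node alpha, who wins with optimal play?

Blocker

A0 = {sigma}
A1: add {delta} — delta (Reacher) has delta→sigma.
A2: add {gamma} — gamma (Blocker): all of {sigma, delta} already in.
A3 = A2; e.g. bravo (Reacher) has no edge into A2. Fixed point.
alpha never enters the attractor, so Blocker can avoid the target forever.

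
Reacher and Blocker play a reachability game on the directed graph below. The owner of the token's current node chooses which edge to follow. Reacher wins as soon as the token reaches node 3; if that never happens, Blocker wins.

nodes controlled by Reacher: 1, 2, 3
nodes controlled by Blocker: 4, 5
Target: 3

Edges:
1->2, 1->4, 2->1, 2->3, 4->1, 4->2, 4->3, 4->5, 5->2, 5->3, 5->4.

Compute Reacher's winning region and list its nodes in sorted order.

1, 2, 3

A0 = {3}
A1: add {2} — 2 (Reacher) has 2→3.
A2: add {1} — 1 (Reacher) has 1→2.
A3 = A2; e.g. 4 (Blocker) can still go to 5. Fixed point.
Reacher's winning region = {1, 2, 3}.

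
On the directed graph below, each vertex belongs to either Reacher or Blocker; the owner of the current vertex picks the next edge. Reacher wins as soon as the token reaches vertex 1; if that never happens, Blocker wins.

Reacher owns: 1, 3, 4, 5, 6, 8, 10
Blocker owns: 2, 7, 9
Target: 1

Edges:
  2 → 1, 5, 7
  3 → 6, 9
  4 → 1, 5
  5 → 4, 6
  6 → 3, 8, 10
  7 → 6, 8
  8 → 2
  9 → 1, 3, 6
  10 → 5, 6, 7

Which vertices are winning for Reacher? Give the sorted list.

A0 = {1}
A1: add {4} — 4 (Reacher) has 4→1.
A2: add {5} — 5 (Reacher) has 5→4.
A3: add {10} — 10 (Reacher) has 10→5.
A4: add {6} — 6 (Reacher) has 6→10.
A5: add {3} — 3 (Reacher) has 3→6.
A6: add {9} — 9 (Blocker): all of {1, 3, 6} already in.
A7 = A6; e.g. 2 (Blocker) can still go to 7. Fixed point.
Reacher's winning region = {1, 3, 4, 5, 6, 9, 10}.

1, 3, 4, 5, 6, 9, 10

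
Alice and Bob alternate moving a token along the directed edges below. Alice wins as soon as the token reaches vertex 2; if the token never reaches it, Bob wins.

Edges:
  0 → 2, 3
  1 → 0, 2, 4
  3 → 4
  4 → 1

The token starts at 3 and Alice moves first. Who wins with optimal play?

Alice

Track states (vertex, player-to-move).
A0 = {(2,Alice), (2,Bob)}
A1: add {(0,Alice), (1,Alice)}.
A2: add {(4,Bob)}.
A3: add {(3,Alice)}.
(3,Alice) ∈ A3 ⇒ Alice forces the target.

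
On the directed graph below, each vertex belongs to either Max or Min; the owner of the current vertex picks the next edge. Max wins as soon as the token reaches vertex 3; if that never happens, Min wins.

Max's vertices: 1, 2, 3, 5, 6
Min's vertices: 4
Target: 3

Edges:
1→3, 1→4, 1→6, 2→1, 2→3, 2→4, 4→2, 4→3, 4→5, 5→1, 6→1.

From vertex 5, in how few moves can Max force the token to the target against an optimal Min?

2

A0 = {3}
A1: add {1, 2} — 1 (Max) has 1→3; 2 (Max) has 2→3.
A2: add {5, 6} — 5 (Max) has 5→1; 6 (Max) has 6→1.
5 enters the attractor at level 2, so Max can force the target in 2 moves from there.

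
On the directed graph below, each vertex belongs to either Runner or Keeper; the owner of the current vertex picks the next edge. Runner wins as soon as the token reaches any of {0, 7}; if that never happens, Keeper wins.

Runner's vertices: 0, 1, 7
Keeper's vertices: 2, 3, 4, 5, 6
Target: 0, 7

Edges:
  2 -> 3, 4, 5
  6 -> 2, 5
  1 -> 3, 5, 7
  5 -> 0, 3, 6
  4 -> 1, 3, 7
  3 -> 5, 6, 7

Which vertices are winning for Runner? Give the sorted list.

0, 1, 7

A0 = {0, 7}
A1: add {1} — 1 (Runner) has 1→7.
A2 = A1; e.g. 2 (Keeper) can still go to 3. Fixed point.
Runner's winning region = {0, 1, 7}.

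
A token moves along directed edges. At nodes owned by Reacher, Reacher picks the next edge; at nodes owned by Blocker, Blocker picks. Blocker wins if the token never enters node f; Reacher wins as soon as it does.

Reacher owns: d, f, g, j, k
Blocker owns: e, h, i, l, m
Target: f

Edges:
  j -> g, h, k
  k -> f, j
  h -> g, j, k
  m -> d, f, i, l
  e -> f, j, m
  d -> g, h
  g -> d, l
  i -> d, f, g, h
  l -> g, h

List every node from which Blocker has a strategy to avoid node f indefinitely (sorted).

d, e, g, h, i, l, m

A0 = {f}
A1: add {k} — k (Reacher) has k→f.
A2: add {j} — j (Reacher) has j→k.
A3 = A2; e.g. d (Reacher) has no edge into A2. Fixed point.
Reacher's attractor = {f, j, k}; Blocker avoids the target exactly from the complement.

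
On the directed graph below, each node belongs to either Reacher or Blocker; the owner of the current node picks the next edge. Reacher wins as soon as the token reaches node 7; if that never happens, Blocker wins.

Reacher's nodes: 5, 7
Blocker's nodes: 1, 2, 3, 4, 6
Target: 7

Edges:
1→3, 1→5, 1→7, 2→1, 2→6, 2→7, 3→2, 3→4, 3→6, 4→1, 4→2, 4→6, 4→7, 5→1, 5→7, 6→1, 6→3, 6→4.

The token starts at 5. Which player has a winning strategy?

A0 = {7}
A1: add {5} — 5 (Reacher) has 5→7.
A2 = A1; e.g. 1 (Blocker) can still go to 3. Fixed point.
5 ∈ A1, so Reacher can force the target.

Reacher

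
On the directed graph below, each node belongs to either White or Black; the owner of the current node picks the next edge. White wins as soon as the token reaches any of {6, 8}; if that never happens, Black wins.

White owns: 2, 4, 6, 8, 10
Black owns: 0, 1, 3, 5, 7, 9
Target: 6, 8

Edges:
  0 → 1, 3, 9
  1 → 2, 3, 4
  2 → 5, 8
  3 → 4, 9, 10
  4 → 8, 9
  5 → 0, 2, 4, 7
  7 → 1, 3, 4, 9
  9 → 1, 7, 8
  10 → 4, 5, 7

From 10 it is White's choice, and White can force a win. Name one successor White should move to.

4

A0 = {6, 8}
A1: add {2, 4} — 2 (White) has 2→8; 4 (White) has 4→8.
A2: add {10} — 10 (White) has 10→4.
A3 = A2; e.g. 0 (Black) can still go to 1. Fixed point.
From 10, successor 4 is in the attractor (rank 1); the other successors 5, 7 are not.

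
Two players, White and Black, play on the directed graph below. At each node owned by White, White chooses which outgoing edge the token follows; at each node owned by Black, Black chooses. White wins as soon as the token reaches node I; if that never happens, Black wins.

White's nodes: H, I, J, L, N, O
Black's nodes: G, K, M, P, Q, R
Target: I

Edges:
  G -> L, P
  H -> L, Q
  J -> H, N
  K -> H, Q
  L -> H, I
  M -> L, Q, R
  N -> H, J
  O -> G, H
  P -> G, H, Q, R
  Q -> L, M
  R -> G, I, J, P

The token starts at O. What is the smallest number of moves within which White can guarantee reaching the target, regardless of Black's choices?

A0 = {I}
A1: add {L} — L (White) has L→I.
A2: add {H} — H (White) has H→L.
A3: add {J, N, O} — J (White) has J→H; N (White) has N→H; O (White) has O→H.
A4 = A3; e.g. G (Black) can still go to P. Fixed point.
O enters the attractor at level 3, so White can force the target in 3 moves from there.

3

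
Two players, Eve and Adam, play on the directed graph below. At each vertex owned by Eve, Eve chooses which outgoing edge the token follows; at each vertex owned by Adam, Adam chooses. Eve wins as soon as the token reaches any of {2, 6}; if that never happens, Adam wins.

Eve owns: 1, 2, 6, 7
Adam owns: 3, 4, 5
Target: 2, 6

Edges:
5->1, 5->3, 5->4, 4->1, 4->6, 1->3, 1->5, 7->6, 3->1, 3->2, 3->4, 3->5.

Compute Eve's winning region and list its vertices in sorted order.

2, 6, 7

A0 = {2, 6}
A1: add {7} — 7 (Eve) has 7→6.
A2 = A1; e.g. 1 (Eve) has no edge into A1. Fixed point.
Eve's winning region = {2, 6, 7}.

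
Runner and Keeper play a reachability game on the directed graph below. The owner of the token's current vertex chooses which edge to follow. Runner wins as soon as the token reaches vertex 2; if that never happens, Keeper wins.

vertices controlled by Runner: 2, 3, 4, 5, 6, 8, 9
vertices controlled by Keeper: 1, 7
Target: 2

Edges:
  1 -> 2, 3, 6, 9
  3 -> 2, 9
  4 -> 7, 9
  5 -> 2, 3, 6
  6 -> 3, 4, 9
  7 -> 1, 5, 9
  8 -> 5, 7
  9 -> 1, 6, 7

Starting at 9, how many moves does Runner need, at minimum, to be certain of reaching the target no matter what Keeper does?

3

A0 = {2}
A1: add {3, 5} — 3 (Runner) has 3→2; 5 (Runner) has 5→2.
A2: add {6, 8} — 6 (Runner) has 6→3; 8 (Runner) has 8→5.
A3: add {9} — 9 (Runner) has 9→6.
9 enters the attractor at level 3, so Runner can force the target in 3 moves from there.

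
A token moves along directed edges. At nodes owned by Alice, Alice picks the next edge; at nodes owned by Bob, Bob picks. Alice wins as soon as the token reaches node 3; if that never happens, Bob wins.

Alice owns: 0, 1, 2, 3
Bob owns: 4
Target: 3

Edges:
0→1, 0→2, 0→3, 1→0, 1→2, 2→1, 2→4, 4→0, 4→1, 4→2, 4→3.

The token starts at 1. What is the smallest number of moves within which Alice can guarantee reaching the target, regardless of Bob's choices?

A0 = {3}
A1: add {0} — 0 (Alice) has 0→3.
A2: add {1} — 1 (Alice) has 1→0.
1 enters the attractor at level 2, so Alice can force the target in 2 moves from there.

2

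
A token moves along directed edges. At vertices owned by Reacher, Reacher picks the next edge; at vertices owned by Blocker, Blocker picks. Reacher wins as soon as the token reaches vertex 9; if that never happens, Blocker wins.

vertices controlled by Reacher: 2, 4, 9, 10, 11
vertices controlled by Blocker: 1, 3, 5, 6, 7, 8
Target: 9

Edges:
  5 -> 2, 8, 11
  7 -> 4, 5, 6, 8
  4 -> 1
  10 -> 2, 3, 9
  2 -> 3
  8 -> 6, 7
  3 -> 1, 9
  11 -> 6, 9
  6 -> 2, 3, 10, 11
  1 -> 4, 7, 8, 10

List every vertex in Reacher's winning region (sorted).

A0 = {9}
A1: add {10, 11} — 10 (Reacher) has 10→9; 11 (Reacher) has 11→9.
A2 = A1; e.g. 1 (Blocker) can still go to 4. Fixed point.
Reacher's winning region = {9, 10, 11}.

9, 10, 11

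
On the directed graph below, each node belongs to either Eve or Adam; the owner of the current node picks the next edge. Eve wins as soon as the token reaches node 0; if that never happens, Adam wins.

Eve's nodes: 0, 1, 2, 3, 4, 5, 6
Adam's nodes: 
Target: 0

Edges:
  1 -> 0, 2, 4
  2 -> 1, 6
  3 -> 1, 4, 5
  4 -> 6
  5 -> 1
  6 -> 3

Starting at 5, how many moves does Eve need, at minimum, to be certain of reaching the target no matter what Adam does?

A0 = {0}
A1: add {1} — 1 (Eve) has 1→0.
A2: add {2, 3, 5} — 2 (Eve) has 2→1; 3 (Eve) has 3→1; 5 (Eve) has 5→1.
5 enters the attractor at level 2, so Eve can force the target in 2 moves from there.

2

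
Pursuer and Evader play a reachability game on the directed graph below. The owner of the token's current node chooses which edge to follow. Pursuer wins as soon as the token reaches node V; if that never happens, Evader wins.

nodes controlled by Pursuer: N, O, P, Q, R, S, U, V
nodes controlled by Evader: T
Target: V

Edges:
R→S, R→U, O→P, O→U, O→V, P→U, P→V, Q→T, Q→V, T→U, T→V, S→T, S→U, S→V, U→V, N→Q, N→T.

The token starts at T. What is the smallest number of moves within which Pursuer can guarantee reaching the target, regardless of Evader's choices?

A0 = {V}
A1: add {O, P, Q, S, U} — O (Pursuer) has O→V; P (Pursuer) has P→V; Q (Pursuer) has Q→V; S (Pursuer) has S→V; U (Pursuer) has U→V.
A2: add {N, R, T} — N (Pursuer) has N→Q; R (Pursuer) has R→S; T (Evader): all of {U, V} already in.
A2 = all vertices. Fixed point.
T enters the attractor at level 2, so Pursuer can force the target in 2 moves from there.

2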